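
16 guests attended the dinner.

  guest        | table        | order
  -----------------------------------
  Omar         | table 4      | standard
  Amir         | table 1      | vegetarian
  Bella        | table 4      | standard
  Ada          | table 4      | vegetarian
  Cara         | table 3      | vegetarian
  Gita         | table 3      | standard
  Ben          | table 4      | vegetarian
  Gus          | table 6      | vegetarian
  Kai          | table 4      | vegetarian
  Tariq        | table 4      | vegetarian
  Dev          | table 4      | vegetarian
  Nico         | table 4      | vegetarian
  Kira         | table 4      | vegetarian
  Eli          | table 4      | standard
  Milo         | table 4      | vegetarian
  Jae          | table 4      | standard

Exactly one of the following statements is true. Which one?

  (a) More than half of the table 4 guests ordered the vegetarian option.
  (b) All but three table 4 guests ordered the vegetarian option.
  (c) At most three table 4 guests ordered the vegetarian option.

(a)

|A| = 12, |A ∩ B| = 8, |A ∖ B| = 4.
(a) requires |A ∩ B| > |A ∖ B|: true.
(b) requires |A ∖ B| = 3: false.
(c) requires |A ∩ B| ≤ 3: false.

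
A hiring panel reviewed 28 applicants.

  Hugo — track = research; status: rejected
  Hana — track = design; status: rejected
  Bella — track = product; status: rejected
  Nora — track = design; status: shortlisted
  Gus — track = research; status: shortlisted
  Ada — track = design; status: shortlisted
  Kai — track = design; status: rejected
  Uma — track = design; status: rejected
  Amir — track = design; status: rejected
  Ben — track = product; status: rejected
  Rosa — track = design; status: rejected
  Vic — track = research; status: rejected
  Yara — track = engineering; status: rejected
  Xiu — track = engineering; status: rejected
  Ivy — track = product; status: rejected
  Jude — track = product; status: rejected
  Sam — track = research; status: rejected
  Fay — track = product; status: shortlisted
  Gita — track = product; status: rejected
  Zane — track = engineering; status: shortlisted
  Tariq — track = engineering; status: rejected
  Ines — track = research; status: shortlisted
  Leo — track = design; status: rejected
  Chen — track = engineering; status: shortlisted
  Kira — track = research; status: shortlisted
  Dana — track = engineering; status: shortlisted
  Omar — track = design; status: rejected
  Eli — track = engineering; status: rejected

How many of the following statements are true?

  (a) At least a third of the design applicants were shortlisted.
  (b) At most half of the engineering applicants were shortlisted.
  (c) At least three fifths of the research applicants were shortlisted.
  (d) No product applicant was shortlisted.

(a) design: |A| = 9, |A ∩ B| = 2; needs |A ∩ B| / |A| ≥ 1/3 — false.
(b) engineering: |A| = 7, |A ∩ B| = 3; needs |A ∩ B| ≤ |A ∖ B| — true.
(c) research: |A| = 6, |A ∩ B| = 3; needs |A ∩ B| / |A| ≥ 3/5 — false.
(d) product: |A| = 6, |A ∩ B| = 1; needs A ∩ B = ∅ (|A ∩ B| = 0) — false.

1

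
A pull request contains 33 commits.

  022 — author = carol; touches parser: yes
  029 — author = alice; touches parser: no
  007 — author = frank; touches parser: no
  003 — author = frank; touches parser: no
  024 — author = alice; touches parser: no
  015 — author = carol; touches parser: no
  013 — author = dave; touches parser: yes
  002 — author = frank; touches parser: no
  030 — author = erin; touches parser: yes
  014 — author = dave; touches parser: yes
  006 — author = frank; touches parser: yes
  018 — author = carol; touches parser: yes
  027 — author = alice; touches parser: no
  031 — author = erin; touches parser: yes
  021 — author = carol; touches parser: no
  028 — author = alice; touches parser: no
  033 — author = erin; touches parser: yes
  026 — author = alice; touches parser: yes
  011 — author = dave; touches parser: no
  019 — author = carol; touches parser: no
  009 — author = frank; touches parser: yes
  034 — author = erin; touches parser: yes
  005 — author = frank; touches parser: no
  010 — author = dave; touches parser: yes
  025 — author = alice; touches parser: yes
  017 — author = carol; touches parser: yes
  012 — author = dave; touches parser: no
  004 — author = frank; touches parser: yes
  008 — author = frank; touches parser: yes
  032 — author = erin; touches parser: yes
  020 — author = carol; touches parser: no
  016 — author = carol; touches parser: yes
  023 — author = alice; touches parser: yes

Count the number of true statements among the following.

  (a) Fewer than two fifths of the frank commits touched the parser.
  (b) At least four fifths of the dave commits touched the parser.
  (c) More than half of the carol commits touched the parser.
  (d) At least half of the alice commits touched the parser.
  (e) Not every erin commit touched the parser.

(a) frank: |A| = 8, |A ∩ B| = 4; needs |A ∩ B| / |A| < 2/5 — false.
(b) dave: |A| = 5, |A ∩ B| = 3; needs |A ∩ B| / |A| ≥ 4/5 — false.
(c) carol: |A| = 8, |A ∩ B| = 4; needs |A ∩ B| > |A ∖ B| — false.
(d) alice: |A| = 7, |A ∩ B| = 3; needs |A ∩ B| ≥ |A ∖ B| — false.
(e) erin: |A| = 5, |A ∩ B| = 5; needs A ⊄ B (|A ∖ B| ≥ 1) — false.

0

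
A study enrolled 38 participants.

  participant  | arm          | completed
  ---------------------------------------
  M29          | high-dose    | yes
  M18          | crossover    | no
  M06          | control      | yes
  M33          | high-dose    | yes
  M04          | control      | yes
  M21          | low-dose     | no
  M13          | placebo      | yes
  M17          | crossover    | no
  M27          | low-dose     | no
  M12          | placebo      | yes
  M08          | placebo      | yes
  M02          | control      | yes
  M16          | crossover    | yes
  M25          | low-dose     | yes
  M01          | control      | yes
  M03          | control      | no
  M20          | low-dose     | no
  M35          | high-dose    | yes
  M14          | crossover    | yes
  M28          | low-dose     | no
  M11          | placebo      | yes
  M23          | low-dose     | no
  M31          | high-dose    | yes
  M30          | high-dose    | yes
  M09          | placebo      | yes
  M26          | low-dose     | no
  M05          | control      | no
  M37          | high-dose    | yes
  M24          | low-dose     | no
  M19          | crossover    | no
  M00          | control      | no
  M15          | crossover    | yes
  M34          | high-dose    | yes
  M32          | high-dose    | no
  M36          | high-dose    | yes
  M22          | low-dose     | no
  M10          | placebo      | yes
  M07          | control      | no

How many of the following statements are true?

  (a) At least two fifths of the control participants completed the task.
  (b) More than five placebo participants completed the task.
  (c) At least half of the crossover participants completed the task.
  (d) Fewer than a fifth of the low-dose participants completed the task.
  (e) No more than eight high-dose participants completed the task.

5

(a) control: |A| = 8, |A ∩ B| = 4; needs |A ∩ B| / |A| ≥ 2/5 — true.
(b) placebo: |A| = 6, |A ∩ B| = 6; needs |A ∩ B| > 5 — true.
(c) crossover: |A| = 6, |A ∩ B| = 3; needs |A ∩ B| ≥ |A ∖ B| — true.
(d) low-dose: |A| = 9, |A ∩ B| = 1; needs |A ∩ B| / |A| < 1/5 — true.
(e) high-dose: |A| = 9, |A ∩ B| = 8; needs |A ∩ B| ≤ 8 — true.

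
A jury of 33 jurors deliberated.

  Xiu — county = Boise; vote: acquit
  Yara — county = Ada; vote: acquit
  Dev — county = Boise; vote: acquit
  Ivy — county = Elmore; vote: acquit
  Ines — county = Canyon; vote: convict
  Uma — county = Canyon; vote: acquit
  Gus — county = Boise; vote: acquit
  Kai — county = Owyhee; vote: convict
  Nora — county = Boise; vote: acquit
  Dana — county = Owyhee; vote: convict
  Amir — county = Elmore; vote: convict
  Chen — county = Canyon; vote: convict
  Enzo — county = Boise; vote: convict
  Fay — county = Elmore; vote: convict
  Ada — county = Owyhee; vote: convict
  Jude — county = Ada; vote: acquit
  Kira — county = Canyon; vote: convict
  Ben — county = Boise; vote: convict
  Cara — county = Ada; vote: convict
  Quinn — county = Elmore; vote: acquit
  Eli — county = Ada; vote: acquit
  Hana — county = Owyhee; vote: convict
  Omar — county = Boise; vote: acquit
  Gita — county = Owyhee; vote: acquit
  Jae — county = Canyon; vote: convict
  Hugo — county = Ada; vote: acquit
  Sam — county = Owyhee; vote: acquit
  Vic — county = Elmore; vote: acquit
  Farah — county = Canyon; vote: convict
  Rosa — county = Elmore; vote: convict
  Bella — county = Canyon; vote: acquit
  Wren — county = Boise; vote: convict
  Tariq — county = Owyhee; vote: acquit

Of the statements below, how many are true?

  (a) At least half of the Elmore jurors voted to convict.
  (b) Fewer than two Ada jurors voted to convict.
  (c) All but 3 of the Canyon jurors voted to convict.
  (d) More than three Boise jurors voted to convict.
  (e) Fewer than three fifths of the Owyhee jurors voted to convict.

(a) Elmore: |A| = 6, |A ∩ B| = 3; needs |A ∩ B| ≥ |A ∖ B| — true.
(b) Ada: |A| = 5, |A ∩ B| = 1; needs |A ∩ B| < 2 — true.
(c) Canyon: |A| = 7, |A ∩ B| = 5; needs |A ∖ B| = 3 — false.
(d) Boise: |A| = 8, |A ∩ B| = 3; needs |A ∩ B| > 3 — false.
(e) Owyhee: |A| = 7, |A ∩ B| = 4; needs |A ∩ B| / |A| < 3/5 — true.

3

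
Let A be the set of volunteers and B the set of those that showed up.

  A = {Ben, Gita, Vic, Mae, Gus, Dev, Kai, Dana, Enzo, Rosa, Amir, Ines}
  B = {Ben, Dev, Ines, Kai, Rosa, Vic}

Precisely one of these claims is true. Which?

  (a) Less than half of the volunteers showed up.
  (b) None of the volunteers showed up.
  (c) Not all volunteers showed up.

|A| = 12, |A ∩ B| = 6, |A ∖ B| = 6.
(a) requires |A ∩ B| < |A ∖ B|: false.
(b) requires A ∩ B = ∅ (|A ∩ B| = 0): false.
(c) requires A ⊄ B (|A ∖ B| ≥ 1): true.

(c)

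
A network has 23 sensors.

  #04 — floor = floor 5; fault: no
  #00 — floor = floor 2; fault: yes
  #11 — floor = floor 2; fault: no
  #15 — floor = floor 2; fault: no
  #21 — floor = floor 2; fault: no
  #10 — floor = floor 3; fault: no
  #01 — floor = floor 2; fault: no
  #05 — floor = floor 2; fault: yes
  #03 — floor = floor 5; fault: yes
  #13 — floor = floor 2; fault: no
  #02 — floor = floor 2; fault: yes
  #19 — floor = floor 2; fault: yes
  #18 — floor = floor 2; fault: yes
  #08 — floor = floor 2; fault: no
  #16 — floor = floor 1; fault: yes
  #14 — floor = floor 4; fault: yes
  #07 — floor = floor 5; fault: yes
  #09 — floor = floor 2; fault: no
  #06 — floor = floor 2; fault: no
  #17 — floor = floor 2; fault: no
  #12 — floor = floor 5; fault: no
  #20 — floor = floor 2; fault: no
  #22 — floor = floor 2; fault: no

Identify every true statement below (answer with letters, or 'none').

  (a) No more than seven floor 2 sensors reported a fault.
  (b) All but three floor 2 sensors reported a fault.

|A| = 16, |A ∩ B| = 5, |A ∖ B| = 11.
(a) |A ∩ B| ≤ 7: holds.
(b) |A ∖ B| = 3: fails.

(a)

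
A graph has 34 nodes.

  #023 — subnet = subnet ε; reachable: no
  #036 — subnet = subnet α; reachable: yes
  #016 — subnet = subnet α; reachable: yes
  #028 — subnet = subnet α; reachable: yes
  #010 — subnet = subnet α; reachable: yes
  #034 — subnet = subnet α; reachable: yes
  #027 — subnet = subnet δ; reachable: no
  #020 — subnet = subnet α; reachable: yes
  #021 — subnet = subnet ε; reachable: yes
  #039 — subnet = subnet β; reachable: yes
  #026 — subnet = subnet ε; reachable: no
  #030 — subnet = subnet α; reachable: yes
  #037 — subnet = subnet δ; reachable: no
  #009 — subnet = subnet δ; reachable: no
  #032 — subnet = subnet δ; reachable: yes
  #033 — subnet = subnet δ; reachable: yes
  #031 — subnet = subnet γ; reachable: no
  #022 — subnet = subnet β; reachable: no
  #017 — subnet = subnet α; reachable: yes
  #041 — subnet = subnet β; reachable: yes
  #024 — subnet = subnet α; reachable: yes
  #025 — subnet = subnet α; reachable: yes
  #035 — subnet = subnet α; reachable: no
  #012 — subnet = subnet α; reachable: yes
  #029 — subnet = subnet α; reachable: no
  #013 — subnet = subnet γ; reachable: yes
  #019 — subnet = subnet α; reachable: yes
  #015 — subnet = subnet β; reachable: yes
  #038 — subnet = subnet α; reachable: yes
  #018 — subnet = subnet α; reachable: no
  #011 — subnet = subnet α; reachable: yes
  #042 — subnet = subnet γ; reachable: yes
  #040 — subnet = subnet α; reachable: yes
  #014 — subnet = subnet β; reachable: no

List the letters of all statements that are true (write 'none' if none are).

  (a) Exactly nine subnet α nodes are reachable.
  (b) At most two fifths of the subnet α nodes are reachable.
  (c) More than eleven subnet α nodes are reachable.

|A| = 18, |A ∩ B| = 15, |A ∖ B| = 3.
(a) |A ∩ B| = 9: fails.
(b) |A ∩ B| / |A| ≤ 2/5: fails.
(c) |A ∩ B| > 11: holds.

(c)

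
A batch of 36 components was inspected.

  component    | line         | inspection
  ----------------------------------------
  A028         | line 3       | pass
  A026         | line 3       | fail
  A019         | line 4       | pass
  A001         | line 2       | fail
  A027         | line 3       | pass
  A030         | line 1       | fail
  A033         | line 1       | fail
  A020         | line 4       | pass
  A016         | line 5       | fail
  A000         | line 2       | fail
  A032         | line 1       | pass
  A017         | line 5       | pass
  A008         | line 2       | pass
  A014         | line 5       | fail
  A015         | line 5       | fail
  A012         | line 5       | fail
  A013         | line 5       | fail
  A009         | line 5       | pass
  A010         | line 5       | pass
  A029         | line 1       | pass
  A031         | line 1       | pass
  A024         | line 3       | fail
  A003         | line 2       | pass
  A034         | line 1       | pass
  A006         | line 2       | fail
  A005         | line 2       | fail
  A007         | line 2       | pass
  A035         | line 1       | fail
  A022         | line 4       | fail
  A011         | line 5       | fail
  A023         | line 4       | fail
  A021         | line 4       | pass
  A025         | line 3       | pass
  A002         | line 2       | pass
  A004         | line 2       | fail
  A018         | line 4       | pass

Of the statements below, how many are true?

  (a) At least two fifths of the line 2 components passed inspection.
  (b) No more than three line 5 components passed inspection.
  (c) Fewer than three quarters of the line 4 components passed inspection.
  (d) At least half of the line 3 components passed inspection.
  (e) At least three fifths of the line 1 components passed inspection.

(a) line 2: |A| = 9, |A ∩ B| = 4; needs |A ∩ B| / |A| ≥ 2/5 — true.
(b) line 5: |A| = 9, |A ∩ B| = 3; needs |A ∩ B| ≤ 3 — true.
(c) line 4: |A| = 6, |A ∩ B| = 4; needs |A ∩ B| / |A| < 3/4 — true.
(d) line 3: |A| = 5, |A ∩ B| = 3; needs |A ∩ B| ≥ |A ∖ B| — true.
(e) line 1: |A| = 7, |A ∩ B| = 4; needs |A ∩ B| / |A| ≥ 3/5 — false.

4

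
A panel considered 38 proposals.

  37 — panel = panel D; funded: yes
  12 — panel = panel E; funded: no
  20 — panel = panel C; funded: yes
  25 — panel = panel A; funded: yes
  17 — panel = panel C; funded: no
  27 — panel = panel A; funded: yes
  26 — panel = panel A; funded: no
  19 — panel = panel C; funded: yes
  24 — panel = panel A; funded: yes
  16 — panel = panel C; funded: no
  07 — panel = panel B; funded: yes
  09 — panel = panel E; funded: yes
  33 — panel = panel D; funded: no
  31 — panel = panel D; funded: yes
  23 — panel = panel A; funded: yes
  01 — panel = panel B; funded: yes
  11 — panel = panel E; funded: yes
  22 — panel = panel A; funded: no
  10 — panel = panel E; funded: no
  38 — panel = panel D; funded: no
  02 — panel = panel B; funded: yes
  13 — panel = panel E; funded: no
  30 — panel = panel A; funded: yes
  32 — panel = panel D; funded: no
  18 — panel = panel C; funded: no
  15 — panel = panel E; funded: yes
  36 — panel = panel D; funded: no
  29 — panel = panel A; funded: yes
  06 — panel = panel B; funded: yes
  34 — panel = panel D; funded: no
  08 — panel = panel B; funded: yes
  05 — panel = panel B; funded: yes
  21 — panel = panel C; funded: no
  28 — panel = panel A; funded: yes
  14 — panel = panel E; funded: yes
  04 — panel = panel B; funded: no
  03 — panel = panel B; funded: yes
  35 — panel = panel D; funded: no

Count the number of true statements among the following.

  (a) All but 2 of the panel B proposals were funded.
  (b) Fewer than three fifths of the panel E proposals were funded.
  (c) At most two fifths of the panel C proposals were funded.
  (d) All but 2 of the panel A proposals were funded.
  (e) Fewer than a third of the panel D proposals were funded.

(a) panel B: |A| = 8, |A ∩ B| = 7; needs |A ∖ B| = 2 — false.
(b) panel E: |A| = 7, |A ∩ B| = 4; needs |A ∩ B| / |A| < 3/5 — true.
(c) panel C: |A| = 6, |A ∩ B| = 2; needs |A ∩ B| / |A| ≤ 2/5 — true.
(d) panel A: |A| = 9, |A ∩ B| = 7; needs |A ∖ B| = 2 — true.
(e) panel D: |A| = 8, |A ∩ B| = 2; needs |A ∩ B| / |A| < 1/3 — true.

4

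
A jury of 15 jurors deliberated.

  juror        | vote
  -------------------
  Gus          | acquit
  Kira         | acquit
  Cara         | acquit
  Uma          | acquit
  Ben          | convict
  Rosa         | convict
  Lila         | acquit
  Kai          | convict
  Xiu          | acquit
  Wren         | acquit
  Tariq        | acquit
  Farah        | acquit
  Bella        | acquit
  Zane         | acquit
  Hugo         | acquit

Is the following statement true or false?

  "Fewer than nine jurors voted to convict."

The determiner here denotes the relation: |A ∩ B| < 9.
|A| = 15, |A ∩ B| = 3, |A ∖ B| = 12.
|A ∩ B| = 3, so the statement is true.

True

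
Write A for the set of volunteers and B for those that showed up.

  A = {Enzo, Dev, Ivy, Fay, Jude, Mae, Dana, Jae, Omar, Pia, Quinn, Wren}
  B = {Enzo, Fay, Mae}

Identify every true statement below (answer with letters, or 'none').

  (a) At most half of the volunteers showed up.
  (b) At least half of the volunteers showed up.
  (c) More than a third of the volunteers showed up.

|A| = 12, |A ∩ B| = 3, |A ∖ B| = 9.
(a) |A ∩ B| ≤ |A ∖ B|: holds.
(b) |A ∩ B| ≥ |A ∖ B|: fails.
(c) |A ∩ B| / |A| > 1/3: fails.

(a)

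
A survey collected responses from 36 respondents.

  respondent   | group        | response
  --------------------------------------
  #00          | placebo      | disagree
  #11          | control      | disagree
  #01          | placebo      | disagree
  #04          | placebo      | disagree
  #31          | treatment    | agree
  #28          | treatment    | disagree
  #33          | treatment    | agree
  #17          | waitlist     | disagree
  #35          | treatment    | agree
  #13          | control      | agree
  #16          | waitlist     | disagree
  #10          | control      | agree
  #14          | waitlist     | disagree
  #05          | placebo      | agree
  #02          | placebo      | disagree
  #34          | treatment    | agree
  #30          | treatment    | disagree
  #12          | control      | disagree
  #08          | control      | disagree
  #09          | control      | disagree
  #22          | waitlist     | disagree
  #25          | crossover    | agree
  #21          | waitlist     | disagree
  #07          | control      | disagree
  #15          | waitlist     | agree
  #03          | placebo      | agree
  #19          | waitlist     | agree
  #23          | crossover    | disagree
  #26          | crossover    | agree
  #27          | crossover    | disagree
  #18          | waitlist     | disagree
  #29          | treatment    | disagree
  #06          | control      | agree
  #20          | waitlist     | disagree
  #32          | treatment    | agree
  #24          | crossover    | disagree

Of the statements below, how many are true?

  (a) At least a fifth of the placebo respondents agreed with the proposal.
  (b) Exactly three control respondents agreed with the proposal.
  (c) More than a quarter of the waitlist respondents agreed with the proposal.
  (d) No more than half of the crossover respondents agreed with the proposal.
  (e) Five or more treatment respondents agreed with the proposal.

4

(a) placebo: |A| = 6, |A ∩ B| = 2; needs |A ∩ B| / |A| ≥ 1/5 — true.
(b) control: |A| = 8, |A ∩ B| = 3; needs |A ∩ B| = 3 — true.
(c) waitlist: |A| = 9, |A ∩ B| = 2; needs |A ∩ B| / |A| > 1/4 — false.
(d) crossover: |A| = 5, |A ∩ B| = 2; needs |A ∩ B| ≤ |A ∖ B| — true.
(e) treatment: |A| = 8, |A ∩ B| = 5; needs |A ∩ B| ≥ 5 — true.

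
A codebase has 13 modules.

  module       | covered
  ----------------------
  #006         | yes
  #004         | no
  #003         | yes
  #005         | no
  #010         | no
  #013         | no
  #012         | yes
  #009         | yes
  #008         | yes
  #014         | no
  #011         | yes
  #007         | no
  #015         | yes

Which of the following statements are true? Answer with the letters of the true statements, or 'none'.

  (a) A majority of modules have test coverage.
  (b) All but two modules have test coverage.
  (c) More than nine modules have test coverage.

(a)

|A| = 13, |A ∩ B| = 7, |A ∖ B| = 6.
(a) |A ∩ B| > |A ∖ B|: holds.
(b) |A ∖ B| = 2: fails.
(c) |A ∩ B| > 9: fails.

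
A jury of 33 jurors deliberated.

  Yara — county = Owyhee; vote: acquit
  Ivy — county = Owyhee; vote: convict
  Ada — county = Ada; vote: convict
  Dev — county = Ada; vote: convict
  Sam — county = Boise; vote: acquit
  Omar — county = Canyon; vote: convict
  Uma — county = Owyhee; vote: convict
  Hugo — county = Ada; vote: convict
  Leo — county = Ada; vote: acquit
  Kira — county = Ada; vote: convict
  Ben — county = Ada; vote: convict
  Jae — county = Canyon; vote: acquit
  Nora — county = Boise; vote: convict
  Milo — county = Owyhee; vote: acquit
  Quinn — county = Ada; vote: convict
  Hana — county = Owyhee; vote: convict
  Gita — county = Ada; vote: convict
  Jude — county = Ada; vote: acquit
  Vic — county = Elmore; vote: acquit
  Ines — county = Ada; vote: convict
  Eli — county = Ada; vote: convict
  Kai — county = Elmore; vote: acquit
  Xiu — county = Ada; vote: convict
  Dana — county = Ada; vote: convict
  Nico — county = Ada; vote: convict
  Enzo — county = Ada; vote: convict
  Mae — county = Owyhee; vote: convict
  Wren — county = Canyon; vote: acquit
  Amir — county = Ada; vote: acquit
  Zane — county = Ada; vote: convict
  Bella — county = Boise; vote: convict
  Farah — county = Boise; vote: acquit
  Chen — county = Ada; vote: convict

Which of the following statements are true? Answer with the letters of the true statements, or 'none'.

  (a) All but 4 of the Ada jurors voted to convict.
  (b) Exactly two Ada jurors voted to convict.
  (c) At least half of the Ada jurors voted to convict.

(c)

|A| = 18, |A ∩ B| = 15, |A ∖ B| = 3.
(a) |A ∖ B| = 4: fails.
(b) |A ∩ B| = 2: fails.
(c) |A ∩ B| ≥ |A ∖ B|: holds.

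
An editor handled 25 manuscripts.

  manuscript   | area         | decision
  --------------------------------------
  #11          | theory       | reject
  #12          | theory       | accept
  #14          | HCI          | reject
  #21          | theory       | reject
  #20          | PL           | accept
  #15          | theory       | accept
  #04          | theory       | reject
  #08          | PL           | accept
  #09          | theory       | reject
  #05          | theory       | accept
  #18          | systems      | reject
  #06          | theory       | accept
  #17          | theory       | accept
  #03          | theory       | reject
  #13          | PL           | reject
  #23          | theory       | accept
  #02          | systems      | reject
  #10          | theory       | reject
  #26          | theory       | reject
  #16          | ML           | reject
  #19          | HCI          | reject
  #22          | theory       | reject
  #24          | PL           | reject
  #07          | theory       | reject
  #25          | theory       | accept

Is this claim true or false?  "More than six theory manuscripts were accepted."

True

Truth condition: |A ∩ B| > 6.
|A| = 16, |A ∩ B| = 7, |A ∖ B| = 9.
|A ∩ B| = 7, so the statement is true.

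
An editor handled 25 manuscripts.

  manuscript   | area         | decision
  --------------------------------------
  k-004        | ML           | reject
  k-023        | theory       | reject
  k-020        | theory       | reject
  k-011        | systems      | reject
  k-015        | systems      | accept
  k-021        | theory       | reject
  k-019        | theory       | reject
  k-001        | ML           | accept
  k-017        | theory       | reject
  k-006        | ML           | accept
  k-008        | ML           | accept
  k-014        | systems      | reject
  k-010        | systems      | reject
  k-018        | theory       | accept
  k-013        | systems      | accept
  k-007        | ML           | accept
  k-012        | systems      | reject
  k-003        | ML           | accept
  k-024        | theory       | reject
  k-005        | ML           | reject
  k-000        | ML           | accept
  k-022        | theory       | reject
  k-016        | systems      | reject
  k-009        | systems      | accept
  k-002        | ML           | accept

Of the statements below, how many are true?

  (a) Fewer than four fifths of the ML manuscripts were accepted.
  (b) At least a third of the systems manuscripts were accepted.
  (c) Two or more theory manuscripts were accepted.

(a) ML: |A| = 9, |A ∩ B| = 7; needs |A ∩ B| / |A| < 4/5 — true.
(b) systems: |A| = 8, |A ∩ B| = 3; needs |A ∩ B| / |A| ≥ 1/3 — true.
(c) theory: |A| = 8, |A ∩ B| = 1; needs |A ∩ B| ≥ 2 — false.

2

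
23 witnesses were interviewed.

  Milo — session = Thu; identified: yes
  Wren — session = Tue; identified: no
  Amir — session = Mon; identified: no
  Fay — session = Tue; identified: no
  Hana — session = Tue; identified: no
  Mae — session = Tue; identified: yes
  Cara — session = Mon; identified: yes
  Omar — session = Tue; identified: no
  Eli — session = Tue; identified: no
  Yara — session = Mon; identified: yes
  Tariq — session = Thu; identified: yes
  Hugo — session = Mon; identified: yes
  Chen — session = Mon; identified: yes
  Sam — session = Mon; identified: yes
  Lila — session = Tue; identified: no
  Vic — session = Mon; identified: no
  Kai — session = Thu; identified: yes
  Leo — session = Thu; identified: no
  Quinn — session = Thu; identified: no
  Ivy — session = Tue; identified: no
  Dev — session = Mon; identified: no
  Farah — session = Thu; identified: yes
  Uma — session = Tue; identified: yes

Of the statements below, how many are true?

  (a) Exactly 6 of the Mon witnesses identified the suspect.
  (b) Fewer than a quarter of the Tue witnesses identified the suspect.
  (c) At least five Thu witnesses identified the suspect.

(a) Mon: |A| = 8, |A ∩ B| = 5; needs |A ∩ B| = 6 — false.
(b) Tue: |A| = 9, |A ∩ B| = 2; needs |A ∩ B| / |A| < 1/4 — true.
(c) Thu: |A| = 6, |A ∩ B| = 4; needs |A ∩ B| ≥ 5 — false.

1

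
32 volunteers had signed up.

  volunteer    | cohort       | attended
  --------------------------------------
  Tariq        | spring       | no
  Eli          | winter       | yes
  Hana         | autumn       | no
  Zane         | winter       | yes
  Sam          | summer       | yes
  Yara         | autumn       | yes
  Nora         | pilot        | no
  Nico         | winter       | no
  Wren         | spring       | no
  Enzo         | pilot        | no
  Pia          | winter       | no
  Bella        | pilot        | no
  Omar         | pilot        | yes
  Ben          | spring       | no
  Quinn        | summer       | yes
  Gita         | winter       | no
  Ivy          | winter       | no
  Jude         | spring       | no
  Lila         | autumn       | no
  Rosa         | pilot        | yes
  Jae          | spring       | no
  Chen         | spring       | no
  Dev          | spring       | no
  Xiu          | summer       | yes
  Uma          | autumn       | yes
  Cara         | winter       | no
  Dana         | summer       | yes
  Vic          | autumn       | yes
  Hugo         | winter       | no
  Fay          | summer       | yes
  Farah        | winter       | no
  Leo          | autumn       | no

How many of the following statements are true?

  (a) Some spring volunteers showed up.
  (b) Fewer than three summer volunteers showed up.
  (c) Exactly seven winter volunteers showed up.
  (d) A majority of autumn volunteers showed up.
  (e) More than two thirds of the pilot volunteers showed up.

(a) spring: |A| = 7, |A ∩ B| = 0; needs A ∩ B ≠ ∅ (|A ∩ B| ≥ 1) — false.
(b) summer: |A| = 5, |A ∩ B| = 5; needs |A ∩ B| < 3 — false.
(c) winter: |A| = 9, |A ∩ B| = 2; needs |A ∩ B| = 7 — false.
(d) autumn: |A| = 6, |A ∩ B| = 3; needs |A ∩ B| > |A ∖ B| — false.
(e) pilot: |A| = 5, |A ∩ B| = 2; needs |A ∩ B| / |A| > 2/3 — false.

0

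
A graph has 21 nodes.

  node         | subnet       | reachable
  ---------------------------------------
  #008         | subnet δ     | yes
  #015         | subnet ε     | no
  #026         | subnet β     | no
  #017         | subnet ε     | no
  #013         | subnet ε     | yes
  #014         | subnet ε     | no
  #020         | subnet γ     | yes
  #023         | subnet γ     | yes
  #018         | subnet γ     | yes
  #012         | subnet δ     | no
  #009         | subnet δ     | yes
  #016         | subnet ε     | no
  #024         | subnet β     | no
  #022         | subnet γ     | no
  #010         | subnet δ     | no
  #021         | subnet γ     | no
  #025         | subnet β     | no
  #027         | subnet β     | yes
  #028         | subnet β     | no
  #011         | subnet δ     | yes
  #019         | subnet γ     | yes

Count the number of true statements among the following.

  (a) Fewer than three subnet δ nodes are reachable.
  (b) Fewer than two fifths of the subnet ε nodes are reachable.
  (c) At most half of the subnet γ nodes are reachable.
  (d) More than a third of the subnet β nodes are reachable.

(a) subnet δ: |A| = 5, |A ∩ B| = 3; needs |A ∩ B| < 3 — false.
(b) subnet ε: |A| = 5, |A ∩ B| = 1; needs |A ∩ B| / |A| < 2/5 — true.
(c) subnet γ: |A| = 6, |A ∩ B| = 4; needs |A ∩ B| ≤ |A ∖ B| — false.
(d) subnet β: |A| = 5, |A ∩ B| = 1; needs |A ∩ B| / |A| > 1/3 — false.

1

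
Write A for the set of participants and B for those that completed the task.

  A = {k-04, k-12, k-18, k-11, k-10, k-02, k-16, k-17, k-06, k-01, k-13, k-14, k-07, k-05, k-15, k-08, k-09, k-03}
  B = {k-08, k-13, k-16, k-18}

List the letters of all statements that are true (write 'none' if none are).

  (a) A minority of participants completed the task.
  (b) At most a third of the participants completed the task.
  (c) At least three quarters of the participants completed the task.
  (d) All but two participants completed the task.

|A| = 18, |A ∩ B| = 4, |A ∖ B| = 14.
(a) |A ∩ B| < |A ∖ B|: holds.
(b) |A ∩ B| / |A| ≤ 1/3: holds.
(c) |A ∩ B| / |A| ≥ 3/4: fails.
(d) |A ∖ B| = 2: fails.

(a), (b)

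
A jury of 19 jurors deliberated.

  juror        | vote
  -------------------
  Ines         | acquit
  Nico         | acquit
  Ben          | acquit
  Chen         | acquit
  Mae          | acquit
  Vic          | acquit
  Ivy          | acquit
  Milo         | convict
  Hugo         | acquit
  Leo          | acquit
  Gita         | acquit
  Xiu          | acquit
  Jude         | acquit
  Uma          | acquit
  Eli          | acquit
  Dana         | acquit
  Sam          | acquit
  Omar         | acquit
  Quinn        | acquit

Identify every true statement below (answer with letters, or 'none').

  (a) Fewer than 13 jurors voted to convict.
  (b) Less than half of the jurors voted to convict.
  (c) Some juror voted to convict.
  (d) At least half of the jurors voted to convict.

|A| = 19, |A ∩ B| = 1, |A ∖ B| = 18.
(a) |A ∩ B| < 13: holds.
(b) |A ∩ B| < |A ∖ B|: holds.
(c) A ∩ B ≠ ∅ (|A ∩ B| ≥ 1): holds.
(d) |A ∩ B| ≥ |A ∖ B|: fails.

(a), (b), (c)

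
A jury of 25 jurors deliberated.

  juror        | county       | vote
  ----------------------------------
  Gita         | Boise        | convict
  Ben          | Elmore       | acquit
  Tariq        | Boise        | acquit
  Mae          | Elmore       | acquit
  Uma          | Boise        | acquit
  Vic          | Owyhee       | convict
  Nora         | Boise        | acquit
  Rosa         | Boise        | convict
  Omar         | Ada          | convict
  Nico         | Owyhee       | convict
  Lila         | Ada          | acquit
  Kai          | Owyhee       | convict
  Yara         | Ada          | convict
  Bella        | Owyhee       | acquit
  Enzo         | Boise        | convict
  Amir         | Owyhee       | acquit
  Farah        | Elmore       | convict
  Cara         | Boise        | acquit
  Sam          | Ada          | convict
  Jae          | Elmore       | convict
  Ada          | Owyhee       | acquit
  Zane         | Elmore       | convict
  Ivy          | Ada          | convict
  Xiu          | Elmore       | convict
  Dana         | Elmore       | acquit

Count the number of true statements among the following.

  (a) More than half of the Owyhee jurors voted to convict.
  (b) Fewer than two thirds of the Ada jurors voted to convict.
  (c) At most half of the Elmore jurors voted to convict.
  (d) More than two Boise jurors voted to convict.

(a) Owyhee: |A| = 6, |A ∩ B| = 3; needs |A ∩ B| > |A ∖ B| — false.
(b) Ada: |A| = 5, |A ∩ B| = 4; needs |A ∩ B| / |A| < 2/3 — false.
(c) Elmore: |A| = 7, |A ∩ B| = 4; needs |A ∩ B| ≤ |A ∖ B| — false.
(d) Boise: |A| = 7, |A ∩ B| = 3; needs |A ∩ B| > 2 — true.

1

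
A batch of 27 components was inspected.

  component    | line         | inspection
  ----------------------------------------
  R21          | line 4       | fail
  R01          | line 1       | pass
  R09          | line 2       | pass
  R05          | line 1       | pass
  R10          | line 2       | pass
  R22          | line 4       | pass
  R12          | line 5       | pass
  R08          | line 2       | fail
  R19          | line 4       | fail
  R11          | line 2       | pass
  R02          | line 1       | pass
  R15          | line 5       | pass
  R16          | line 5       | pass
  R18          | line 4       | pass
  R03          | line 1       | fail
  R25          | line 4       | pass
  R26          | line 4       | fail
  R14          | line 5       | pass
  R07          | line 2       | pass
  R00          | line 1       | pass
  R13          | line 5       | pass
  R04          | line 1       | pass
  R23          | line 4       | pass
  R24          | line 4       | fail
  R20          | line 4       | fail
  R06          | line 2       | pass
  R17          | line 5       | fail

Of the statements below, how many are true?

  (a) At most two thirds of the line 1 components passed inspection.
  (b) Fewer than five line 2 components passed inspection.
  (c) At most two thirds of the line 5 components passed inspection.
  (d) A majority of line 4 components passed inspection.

0

(a) line 1: |A| = 6, |A ∩ B| = 5; needs |A ∩ B| / |A| ≤ 2/3 — false.
(b) line 2: |A| = 6, |A ∩ B| = 5; needs |A ∩ B| < 5 — false.
(c) line 5: |A| = 6, |A ∩ B| = 5; needs |A ∩ B| / |A| ≤ 2/3 — false.
(d) line 4: |A| = 9, |A ∩ B| = 4; needs |A ∩ B| > |A ∖ B| — false.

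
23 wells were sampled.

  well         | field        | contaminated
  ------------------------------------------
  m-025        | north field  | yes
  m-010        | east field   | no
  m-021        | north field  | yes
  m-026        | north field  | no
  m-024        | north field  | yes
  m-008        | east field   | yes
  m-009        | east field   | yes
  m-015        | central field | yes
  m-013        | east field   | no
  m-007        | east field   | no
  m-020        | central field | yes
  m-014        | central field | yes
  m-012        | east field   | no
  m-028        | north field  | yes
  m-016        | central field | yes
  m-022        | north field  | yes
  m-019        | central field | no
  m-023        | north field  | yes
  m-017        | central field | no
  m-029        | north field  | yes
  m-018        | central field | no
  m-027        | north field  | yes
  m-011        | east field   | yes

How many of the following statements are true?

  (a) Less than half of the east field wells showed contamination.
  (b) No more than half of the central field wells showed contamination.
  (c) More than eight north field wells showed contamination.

1

(a) east field: |A| = 7, |A ∩ B| = 3; needs |A ∩ B| < |A ∖ B| — true.
(b) central field: |A| = 7, |A ∩ B| = 4; needs |A ∩ B| ≤ |A ∖ B| — false.
(c) north field: |A| = 9, |A ∩ B| = 8; needs |A ∩ B| > 8 — false.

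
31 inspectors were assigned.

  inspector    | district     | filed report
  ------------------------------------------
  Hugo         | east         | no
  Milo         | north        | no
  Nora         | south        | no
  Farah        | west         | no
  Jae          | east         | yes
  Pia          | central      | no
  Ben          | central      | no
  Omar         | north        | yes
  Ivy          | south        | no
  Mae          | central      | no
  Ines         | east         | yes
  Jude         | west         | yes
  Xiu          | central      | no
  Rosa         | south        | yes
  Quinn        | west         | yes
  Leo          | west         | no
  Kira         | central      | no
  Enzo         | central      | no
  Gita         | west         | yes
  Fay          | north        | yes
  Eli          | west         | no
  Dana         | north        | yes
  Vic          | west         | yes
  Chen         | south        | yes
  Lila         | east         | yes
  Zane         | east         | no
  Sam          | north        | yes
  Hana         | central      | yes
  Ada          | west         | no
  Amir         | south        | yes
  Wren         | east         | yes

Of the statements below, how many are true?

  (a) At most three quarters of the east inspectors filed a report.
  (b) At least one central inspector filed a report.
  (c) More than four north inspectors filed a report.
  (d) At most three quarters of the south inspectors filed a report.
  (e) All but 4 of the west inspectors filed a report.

(a) east: |A| = 6, |A ∩ B| = 4; needs |A ∩ B| / |A| ≤ 3/4 — true.
(b) central: |A| = 7, |A ∩ B| = 1; needs A ∩ B ≠ ∅ (|A ∩ B| ≥ 1) — true.
(c) north: |A| = 5, |A ∩ B| = 4; needs |A ∩ B| > 4 — false.
(d) south: |A| = 5, |A ∩ B| = 3; needs |A ∩ B| / |A| ≤ 3/4 — true.
(e) west: |A| = 8, |A ∩ B| = 4; needs |A ∖ B| = 4 — true.

4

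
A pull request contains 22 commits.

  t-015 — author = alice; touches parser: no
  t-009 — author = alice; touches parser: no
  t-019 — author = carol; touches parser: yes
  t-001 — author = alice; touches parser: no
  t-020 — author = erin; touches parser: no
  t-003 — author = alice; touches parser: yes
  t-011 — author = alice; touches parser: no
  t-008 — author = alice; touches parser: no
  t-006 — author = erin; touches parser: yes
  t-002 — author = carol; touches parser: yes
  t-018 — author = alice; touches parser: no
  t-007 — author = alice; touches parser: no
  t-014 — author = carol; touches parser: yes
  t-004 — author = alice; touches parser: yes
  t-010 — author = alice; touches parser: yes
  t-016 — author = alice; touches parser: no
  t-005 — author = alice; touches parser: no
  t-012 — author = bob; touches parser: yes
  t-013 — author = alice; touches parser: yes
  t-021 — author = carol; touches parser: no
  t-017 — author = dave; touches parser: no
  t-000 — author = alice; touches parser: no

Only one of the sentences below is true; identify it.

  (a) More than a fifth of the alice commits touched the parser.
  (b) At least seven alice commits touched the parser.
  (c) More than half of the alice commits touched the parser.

(a)

|A| = 14, |A ∩ B| = 4, |A ∖ B| = 10.
(a) requires |A ∩ B| / |A| > 1/5: true.
(b) requires |A ∩ B| ≥ 7: false.
(c) requires |A ∩ B| > |A ∖ B|: false.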